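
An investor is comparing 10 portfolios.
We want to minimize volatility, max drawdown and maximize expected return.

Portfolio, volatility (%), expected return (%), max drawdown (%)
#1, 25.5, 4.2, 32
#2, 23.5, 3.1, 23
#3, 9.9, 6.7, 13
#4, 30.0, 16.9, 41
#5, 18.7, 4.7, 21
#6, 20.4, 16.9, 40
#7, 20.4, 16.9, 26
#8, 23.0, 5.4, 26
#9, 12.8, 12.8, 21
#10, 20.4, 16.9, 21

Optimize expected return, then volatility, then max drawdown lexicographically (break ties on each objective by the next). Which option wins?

First maximize expected return: best is 16.9, kept {#4, #6, #7, #10}.
Then minimize volatility: best is 20.4, kept {#6, #7, #10}.
Then minimize max drawdown: best is 21, kept {#10}.

#10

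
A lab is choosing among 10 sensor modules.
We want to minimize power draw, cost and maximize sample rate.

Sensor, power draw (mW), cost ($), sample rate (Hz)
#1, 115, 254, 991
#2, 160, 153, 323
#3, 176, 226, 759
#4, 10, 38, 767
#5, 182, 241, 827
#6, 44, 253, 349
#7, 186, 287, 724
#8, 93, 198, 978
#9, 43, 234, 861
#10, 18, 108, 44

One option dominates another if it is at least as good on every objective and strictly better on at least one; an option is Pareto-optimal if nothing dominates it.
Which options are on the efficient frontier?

#1, #4, #8, #9

#1: not dominated (best sample rate).
#2: dominated by #4 (power draw 10≤160, cost 38≤153, sample rate 767≥323).
#3: dominated by #4 (power draw 10≤176, cost 38≤226, sample rate 767≥759).
#4: not dominated (best power draw).
#5: dominated by #8 (power draw 93≤182, cost 198≤241, sample rate 978≥827).
#6: dominated by #4 (power draw 10≤44, cost 38≤253, sample rate 767≥349).
#7: dominated by #1 (power draw 115≤186, cost 254≤287, sample rate 991≥724).
#8: not dominated.
#9: not dominated.
#10: dominated by #4 (power draw 10≤18, cost 38≤108, sample rate 767≥44).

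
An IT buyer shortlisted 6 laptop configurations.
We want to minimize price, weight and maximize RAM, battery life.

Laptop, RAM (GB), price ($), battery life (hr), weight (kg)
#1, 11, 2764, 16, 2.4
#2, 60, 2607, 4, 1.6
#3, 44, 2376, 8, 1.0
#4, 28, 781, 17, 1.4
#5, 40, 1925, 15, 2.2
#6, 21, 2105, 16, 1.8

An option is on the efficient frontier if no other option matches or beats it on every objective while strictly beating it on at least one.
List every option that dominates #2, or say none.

#1: worse on RAM (11 vs 60).
#3: worse on RAM (44 vs 60).
#4: worse on RAM (28 vs 60).
#5: worse on RAM (40 vs 60).
#6: worse on RAM (21 vs 60).
No option dominates #2.

none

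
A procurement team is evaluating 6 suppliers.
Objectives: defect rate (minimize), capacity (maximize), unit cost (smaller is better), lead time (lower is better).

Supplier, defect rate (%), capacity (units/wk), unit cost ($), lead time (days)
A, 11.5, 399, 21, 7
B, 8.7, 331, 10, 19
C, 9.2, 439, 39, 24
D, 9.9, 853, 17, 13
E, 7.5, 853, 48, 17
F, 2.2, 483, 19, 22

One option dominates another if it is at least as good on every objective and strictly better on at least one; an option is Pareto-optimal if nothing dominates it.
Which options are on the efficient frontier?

A, B, D, E, F

A: not dominated (best lead time).
B: not dominated (best unit cost).
C: dominated by F (defect rate 2.2≤9.2, capacity 483≥439, unit cost 19≤39, lead time 22≤24).
D: not dominated.
E: not dominated.
F: not dominated (best defect rate).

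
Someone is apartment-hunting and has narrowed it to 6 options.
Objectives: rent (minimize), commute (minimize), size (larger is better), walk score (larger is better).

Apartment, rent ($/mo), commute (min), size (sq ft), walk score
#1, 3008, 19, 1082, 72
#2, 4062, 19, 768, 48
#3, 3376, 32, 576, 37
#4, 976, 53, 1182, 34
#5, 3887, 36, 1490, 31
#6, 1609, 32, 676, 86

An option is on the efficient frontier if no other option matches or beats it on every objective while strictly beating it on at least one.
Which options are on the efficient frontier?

#1, #4, #5, #6

#1: not dominated.
#2: dominated by #1 (rent 3008≤4062, commute 19≤19, size 1082≥768, walk score 72≥48).
#3: dominated by #1 (rent 3008≤3376, commute 19≤32, size 1082≥576, walk score 72≥37).
#4: not dominated (best rent).
#5: not dominated (best size).
#6: not dominated (best walk score).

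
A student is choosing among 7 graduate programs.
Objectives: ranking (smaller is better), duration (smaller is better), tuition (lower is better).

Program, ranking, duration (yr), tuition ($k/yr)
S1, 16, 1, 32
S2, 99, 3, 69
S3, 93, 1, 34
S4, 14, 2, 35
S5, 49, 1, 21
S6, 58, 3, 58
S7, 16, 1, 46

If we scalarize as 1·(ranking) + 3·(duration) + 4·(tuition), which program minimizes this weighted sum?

S1: 1·16 + 3·1 + 4·32 = 147
S2: 1·99 + 3·3 + 4·69 = 384
S3: 1·93 + 3·1 + 4·34 = 232
S4: 1·14 + 3·2 + 4·35 = 160
S5: 1·49 + 3·1 + 4·21 = 136
S6: 1·58 + 3·3 + 4·58 = 299
S7: 1·16 + 3·1 + 4·46 = 203
Lowest: S5 at 136.

S5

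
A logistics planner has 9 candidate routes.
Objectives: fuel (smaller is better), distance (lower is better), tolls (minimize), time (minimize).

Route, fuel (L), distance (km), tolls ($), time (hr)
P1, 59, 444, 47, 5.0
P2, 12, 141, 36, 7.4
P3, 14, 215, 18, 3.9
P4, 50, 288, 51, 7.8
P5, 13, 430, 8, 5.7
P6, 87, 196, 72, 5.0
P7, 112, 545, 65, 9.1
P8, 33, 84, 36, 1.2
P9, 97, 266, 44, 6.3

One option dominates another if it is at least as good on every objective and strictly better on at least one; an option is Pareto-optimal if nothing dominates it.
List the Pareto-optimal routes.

P1: dominated by P3 (fuel 14≤59, distance 215≤444, tolls 18≤47, time 3.9≤5.0).
P2: not dominated (best fuel).
P3: not dominated.
P4: dominated by P2 (fuel 12≤50, distance 141≤288, tolls 36≤51, time 7.4≤7.8).
P5: not dominated (best tolls).
P6: dominated by P8 (fuel 33≤87, distance 84≤196, tolls 36≤72, time 1.2≤5.0).
P7: dominated by P1 (fuel 59≤112, distance 444≤545, tolls 47≤65, time 5.0≤9.1).
P8: not dominated (best distance).
P9: dominated by P3 (fuel 14≤97, distance 215≤266, tolls 18≤44, time 3.9≤6.3).

P2, P3, P5, P8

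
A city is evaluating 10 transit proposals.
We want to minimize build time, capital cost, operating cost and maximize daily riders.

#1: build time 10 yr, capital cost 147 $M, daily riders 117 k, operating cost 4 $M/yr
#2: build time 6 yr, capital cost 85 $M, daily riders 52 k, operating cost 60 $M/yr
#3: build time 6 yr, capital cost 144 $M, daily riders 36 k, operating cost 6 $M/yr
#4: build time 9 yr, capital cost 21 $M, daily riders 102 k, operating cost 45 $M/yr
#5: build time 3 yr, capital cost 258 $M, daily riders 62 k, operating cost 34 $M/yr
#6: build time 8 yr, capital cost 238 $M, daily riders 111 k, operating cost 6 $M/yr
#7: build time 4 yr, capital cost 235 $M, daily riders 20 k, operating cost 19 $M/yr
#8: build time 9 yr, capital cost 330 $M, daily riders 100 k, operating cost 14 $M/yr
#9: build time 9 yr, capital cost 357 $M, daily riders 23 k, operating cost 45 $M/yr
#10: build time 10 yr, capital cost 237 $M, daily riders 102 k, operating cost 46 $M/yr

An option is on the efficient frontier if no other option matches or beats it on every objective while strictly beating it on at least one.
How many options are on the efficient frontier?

#1: not dominated (best daily riders).
#2: not dominated.
#3: not dominated.
#4: not dominated (best capital cost).
#5: not dominated (best build time).
#6: not dominated.
#7: not dominated.
#8: dominated by #6 (build time 8≤9, capital cost 238≤330, daily riders 111≥100, operating cost 6≤14).
#9: dominated by #3 (build time 6≤9, capital cost 144≤357, daily riders 36≥23, operating cost 6≤45).
#10: dominated by #1 (build time 10≤10, capital cost 147≤237, daily riders 117≥102, operating cost 4≤46).
Pareto-optimal: #1, #2, #3, #4, #5, #6, #7 → 7.

7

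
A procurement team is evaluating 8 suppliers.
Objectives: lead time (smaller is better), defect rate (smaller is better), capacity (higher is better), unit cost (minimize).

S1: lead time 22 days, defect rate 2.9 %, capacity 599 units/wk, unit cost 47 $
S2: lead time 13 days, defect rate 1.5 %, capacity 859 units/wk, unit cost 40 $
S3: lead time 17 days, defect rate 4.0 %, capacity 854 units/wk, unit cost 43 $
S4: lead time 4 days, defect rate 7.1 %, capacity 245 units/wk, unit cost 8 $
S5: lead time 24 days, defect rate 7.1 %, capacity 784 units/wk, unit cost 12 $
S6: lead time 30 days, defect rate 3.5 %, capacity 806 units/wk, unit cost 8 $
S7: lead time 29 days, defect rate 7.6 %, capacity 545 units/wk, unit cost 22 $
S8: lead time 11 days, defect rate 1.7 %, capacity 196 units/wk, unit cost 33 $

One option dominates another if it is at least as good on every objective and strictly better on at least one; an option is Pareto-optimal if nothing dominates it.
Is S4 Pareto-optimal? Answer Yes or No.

Yes

S1: worse on lead time (22 vs 4).
S2: worse on lead time (13 vs 4).
S3: worse on lead time (17 vs 4).
S5: worse on lead time (24 vs 4).
S6: worse on lead time (30 vs 4).
S7: worse on lead time (29 vs 4).
S8: worse on lead time (11 vs 4).
No option is at least as good as S4 on every objective and strictly better on one.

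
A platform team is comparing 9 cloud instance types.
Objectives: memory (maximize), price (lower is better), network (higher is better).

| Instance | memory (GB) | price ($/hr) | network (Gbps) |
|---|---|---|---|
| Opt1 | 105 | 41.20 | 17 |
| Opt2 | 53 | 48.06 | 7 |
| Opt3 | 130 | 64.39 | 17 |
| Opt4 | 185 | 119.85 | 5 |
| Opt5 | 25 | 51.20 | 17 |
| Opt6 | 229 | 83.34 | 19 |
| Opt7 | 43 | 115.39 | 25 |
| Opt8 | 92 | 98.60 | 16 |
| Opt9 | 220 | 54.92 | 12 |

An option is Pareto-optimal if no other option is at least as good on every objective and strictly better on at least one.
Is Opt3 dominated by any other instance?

Opt1: worse on memory (105 vs 130).
Opt2: worse on memory (53 vs 130).
Opt4: worse on price (119.85 vs 64.39).
Opt5: worse on memory (25 vs 130).
Opt6: worse on price (83.34 vs 64.39).
Opt7: worse on memory (43 vs 130).
Opt8: worse on memory (92 vs 130).
Opt9: worse on network (12 vs 17).
No option is at least as good as Opt3 on every objective and strictly better on one.

No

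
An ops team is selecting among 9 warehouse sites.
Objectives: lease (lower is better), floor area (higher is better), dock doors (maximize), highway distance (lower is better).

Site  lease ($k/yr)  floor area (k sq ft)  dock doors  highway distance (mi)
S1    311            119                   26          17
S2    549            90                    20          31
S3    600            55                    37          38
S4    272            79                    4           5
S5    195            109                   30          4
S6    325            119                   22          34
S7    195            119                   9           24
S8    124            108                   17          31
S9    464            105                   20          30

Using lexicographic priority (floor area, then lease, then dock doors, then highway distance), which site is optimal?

First maximize floor area: best is 119, kept {S1, S6, S7}.
Then minimize lease: best is 195, kept {S7}.

S7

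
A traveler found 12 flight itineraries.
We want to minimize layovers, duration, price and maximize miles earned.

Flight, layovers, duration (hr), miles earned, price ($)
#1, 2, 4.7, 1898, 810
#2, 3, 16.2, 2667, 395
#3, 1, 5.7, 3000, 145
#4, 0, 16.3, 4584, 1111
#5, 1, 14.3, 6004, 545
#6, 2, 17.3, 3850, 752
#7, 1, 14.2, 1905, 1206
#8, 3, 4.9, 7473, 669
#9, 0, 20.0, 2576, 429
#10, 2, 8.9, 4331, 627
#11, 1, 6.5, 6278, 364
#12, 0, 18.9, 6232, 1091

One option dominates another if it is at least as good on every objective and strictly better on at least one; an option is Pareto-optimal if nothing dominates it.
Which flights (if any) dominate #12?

#1: worse on layovers (2 vs 0).
#2: worse on layovers (3 vs 0).
#3: worse on layovers (1 vs 0).
#4: worse on miles earned (4584 vs 6232).
#5: worse on layovers (1 vs 0).
#6: worse on layovers (2 vs 0).
#7: worse on layovers (1 vs 0).
#8: worse on layovers (3 vs 0).
#9: worse on duration (20.0 vs 18.9).
#10: worse on layovers (2 vs 0).
#11: worse on layovers (1 vs 0).
No option dominates #12.

none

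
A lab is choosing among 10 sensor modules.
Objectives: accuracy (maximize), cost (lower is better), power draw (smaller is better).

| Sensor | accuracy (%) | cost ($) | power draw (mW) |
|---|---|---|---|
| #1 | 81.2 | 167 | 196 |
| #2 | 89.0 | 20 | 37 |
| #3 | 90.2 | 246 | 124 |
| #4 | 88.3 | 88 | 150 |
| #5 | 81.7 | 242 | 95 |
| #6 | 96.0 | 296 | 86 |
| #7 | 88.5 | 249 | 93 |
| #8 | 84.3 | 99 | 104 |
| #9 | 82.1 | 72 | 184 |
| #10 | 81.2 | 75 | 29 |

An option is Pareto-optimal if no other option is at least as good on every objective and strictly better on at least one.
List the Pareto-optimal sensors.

#2, #3, #6, #10

#1: dominated by #2 (accuracy 89.0≥81.2, cost 20≤167, power draw 37≤196).
#2: not dominated (best cost).
#3: not dominated.
#4: dominated by #2 (accuracy 89.0≥88.3, cost 20≤88, power draw 37≤150).
#5: dominated by #2 (accuracy 89.0≥81.7, cost 20≤242, power draw 37≤95).
#6: not dominated (best accuracy).
#7: dominated by #2 (accuracy 89.0≥88.5, cost 20≤249, power draw 37≤93).
#8: dominated by #2 (accuracy 89.0≥84.3, cost 20≤99, power draw 37≤104).
#9: dominated by #2 (accuracy 89.0≥82.1, cost 20≤72, power draw 37≤184).
#10: not dominated (best power draw).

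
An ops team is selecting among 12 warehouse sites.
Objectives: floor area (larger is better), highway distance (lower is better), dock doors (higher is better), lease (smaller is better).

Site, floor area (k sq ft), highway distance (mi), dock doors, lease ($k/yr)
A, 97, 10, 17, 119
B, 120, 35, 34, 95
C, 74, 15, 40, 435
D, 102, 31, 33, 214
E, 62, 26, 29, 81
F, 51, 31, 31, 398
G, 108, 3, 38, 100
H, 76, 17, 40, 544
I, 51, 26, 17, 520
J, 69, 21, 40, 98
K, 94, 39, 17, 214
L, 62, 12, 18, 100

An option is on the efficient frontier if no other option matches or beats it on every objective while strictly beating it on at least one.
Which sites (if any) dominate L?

G

G: floor area 108≥62, highway distance 3≤12, dock doors 38≥18, lease 100≤100 — dominates L.
Others (A, B, C, D, E, F, H, I, J, K) are each worse than L on at least one objective.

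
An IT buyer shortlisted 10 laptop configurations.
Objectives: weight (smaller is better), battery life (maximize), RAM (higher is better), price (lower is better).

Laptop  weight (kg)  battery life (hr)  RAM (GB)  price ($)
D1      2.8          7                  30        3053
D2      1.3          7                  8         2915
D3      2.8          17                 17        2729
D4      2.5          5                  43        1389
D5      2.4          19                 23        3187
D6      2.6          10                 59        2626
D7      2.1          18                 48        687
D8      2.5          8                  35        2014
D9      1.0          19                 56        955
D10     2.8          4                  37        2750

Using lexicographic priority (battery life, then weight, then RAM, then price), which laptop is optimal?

D9

First maximize battery life: best is 19, kept {D5, D9}.
Then minimize weight: best is 1.0, kept {D9}.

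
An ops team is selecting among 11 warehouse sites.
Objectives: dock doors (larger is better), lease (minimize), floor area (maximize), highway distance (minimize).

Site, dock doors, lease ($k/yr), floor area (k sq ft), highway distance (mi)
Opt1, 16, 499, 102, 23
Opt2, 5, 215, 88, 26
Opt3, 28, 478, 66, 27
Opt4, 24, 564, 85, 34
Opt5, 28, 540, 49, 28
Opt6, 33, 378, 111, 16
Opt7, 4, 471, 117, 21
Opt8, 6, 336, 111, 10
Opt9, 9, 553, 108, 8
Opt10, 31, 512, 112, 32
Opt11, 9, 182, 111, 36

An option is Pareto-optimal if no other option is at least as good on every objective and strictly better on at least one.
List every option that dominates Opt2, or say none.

none

Opt1: worse on lease (499 vs 215).
Opt3: worse on lease (478 vs 215).
Opt4: worse on lease (564 vs 215).
Opt5: worse on lease (540 vs 215).
Opt6: worse on lease (378 vs 215).
Opt7: worse on dock doors (4 vs 5).
Opt8: worse on lease (336 vs 215).
Opt9: worse on lease (553 vs 215).
Opt10: worse on lease (512 vs 215).
Opt11: worse on highway distance (36 vs 26).
No option dominates Opt2.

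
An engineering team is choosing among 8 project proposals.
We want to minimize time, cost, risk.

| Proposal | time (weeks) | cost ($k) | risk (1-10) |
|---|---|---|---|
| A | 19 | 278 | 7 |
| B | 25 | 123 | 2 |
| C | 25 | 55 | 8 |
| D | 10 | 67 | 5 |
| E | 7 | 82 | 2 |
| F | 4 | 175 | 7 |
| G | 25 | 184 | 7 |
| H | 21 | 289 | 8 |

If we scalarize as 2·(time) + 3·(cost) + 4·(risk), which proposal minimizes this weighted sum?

A: 2·19 + 3·278 + 4·7 = 900
B: 2·25 + 3·123 + 4·2 = 427
C: 2·25 + 3·55 + 4·8 = 247
D: 2·10 + 3·67 + 4·5 = 241
E: 2·7 + 3·82 + 4·2 = 268
F: 2·4 + 3·175 + 4·7 = 561
G: 2·25 + 3·184 + 4·7 = 630
H: 2·21 + 3·289 + 4·8 = 941
Lowest: D at 241.

D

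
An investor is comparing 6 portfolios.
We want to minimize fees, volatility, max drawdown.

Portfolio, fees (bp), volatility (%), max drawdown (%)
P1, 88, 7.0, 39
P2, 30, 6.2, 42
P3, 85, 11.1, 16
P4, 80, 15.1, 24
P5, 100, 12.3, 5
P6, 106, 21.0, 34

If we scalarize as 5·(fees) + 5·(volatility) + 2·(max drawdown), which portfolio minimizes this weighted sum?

P2

P1: 5·88 + 5·7.0 + 2·39 = 553.0
P2: 5·30 + 5·6.2 + 2·42 = 265.0
P3: 5·85 + 5·11.1 + 2·16 = 512.5
P4: 5·80 + 5·15.1 + 2·24 = 523.5
P5: 5·100 + 5·12.3 + 2·5 = 571.5
P6: 5·106 + 5·21.0 + 2·34 = 703.0
Lowest: P2 at 265.0.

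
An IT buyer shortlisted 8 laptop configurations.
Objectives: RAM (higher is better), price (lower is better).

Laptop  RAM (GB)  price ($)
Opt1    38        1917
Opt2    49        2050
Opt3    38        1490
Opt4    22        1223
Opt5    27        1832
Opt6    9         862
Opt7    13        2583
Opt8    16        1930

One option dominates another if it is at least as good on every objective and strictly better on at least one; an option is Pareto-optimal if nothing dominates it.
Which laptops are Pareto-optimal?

Opt1: dominated by Opt3 (RAM 38≥38, price 1490≤1917).
Opt2: not dominated (best RAM).
Opt3: not dominated.
Opt4: not dominated.
Opt5: dominated by Opt3 (RAM 38≥27, price 1490≤1832).
Opt6: not dominated (best price).
Opt7: dominated by Opt1 (RAM 38≥13, price 1917≤2583).
Opt8: dominated by Opt1 (RAM 38≥16, price 1917≤1930).

Opt2, Opt3, Opt4, Opt6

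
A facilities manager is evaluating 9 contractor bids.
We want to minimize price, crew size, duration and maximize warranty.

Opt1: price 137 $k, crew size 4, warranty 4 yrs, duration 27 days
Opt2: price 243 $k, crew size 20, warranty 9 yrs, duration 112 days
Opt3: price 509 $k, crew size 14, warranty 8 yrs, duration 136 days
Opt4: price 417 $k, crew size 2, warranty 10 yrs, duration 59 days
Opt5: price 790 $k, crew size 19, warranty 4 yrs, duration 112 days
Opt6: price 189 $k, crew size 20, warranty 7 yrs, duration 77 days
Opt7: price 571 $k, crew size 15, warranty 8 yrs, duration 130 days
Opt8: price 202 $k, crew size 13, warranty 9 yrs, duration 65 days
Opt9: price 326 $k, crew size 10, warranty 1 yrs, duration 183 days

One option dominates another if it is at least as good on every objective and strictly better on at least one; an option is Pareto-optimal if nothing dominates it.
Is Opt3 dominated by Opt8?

Yes

Opt8 vs Opt3: price 202≤509, crew size 13≤14, warranty 9≥8, duration 65≤136 — Opt8 is at least as good on every objective with at least one strict improvement.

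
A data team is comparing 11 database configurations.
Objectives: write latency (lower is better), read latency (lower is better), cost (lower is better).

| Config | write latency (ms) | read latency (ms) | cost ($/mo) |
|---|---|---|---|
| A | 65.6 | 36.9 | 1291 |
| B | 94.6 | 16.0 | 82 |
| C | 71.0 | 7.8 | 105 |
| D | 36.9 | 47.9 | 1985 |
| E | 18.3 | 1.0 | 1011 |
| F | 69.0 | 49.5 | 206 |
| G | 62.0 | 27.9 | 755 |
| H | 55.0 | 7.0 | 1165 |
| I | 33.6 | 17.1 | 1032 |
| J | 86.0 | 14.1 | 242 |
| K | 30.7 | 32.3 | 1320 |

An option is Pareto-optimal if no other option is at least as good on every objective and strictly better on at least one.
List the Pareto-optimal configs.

B, C, E, F, G

A: dominated by E (write latency 18.3≤65.6, read latency 1.0≤36.9, cost 1011≤1291).
B: not dominated (best cost).
C: not dominated.
D: dominated by E (write latency 18.3≤36.9, read latency 1.0≤47.9, cost 1011≤1985).
E: not dominated (best write latency).
F: not dominated.
G: not dominated.
H: dominated by E (write latency 18.3≤55.0, read latency 1.0≤7.0, cost 1011≤1165).
I: dominated by E (write latency 18.3≤33.6, read latency 1.0≤17.1, cost 1011≤1032).
J: dominated by C (write latency 71.0≤86.0, read latency 7.8≤14.1, cost 105≤242).
K: dominated by E (write latency 18.3≤30.7, read latency 1.0≤32.3, cost 1011≤1320).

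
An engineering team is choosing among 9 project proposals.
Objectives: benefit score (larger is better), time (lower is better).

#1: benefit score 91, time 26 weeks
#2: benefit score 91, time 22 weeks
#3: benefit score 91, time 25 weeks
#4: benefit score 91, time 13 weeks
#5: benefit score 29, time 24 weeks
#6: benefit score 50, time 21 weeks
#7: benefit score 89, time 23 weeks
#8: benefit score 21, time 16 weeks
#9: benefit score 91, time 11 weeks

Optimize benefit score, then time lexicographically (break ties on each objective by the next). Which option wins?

First maximize benefit score: best is 91, kept {#1, #2, #3, #4, #9}.
Then minimize time: best is 11, kept {#9}.

#9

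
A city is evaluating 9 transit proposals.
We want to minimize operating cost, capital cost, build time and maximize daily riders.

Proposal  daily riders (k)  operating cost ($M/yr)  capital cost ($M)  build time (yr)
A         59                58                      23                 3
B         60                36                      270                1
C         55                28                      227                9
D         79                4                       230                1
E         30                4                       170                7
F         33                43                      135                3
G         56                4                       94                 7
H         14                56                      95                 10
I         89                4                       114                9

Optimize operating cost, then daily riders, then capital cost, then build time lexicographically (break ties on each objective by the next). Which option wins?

I

First minimize operating cost: best is 4, kept {D, E, G, I}.
Then maximize daily riders: best is 89, kept {I}.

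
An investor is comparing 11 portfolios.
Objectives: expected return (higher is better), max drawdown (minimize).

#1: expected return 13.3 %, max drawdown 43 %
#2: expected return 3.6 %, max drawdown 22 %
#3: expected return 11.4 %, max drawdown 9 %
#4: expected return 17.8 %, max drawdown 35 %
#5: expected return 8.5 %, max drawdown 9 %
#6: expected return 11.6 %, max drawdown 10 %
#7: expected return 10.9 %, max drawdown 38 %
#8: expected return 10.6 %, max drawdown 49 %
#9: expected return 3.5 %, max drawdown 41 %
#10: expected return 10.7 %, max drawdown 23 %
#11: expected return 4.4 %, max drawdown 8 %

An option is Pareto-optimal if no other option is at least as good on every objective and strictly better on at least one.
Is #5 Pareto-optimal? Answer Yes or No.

#3 vs #5: expected return 11.4≥8.5, max drawdown 9≤9 — #3 is at least as good on every objective and strictly better on at least one, so #3 dominates #5.

No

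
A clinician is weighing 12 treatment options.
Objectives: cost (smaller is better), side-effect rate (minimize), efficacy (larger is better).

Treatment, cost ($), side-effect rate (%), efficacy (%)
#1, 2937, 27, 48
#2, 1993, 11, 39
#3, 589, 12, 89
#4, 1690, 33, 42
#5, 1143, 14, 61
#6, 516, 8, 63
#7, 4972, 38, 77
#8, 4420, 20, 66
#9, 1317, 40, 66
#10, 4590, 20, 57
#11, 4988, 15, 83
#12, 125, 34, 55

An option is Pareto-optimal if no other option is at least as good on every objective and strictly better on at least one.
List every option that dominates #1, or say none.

#3: cost 589≤2937, side-effect rate 12≤27, efficacy 89≥48 — dominates #1.
#5: cost 1143≤2937, side-effect rate 14≤27, efficacy 61≥48 — dominates #1.
#6: cost 516≤2937, side-effect rate 8≤27, efficacy 63≥48 — dominates #1.
Others (#2, #4, #7, #8, #9, #10, #11, #12) are each worse than #1 on at least one objective.

#3, #5, #6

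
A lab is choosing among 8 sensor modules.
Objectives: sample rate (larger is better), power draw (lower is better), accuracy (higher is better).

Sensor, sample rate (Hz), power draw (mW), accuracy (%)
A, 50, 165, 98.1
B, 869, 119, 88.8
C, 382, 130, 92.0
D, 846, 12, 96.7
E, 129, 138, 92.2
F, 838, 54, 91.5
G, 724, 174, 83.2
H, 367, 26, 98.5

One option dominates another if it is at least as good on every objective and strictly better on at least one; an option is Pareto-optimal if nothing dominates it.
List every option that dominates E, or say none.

D, H

D: sample rate 846≥129, power draw 12≤138, accuracy 96.7≥92.2 — dominates E.
H: sample rate 367≥129, power draw 26≤138, accuracy 98.5≥92.2 — dominates E.
Others (A, B, C, F, G) are each worse than E on at least one objective.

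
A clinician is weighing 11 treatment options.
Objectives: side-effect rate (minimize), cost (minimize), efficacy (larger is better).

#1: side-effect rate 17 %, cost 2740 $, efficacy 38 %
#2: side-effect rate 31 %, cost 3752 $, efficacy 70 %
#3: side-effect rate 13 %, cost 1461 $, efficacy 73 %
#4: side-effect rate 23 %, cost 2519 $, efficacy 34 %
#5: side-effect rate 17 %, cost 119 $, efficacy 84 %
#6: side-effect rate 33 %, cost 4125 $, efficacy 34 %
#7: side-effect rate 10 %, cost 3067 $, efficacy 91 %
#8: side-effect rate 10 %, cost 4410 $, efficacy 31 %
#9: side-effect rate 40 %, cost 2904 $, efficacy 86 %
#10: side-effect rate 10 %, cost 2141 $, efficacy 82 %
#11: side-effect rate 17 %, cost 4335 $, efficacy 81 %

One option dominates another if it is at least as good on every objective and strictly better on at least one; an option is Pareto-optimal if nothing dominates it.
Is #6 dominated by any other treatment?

Yes

#1 vs #6: side-effect rate 17≤33, cost 2740≤4125, efficacy 38≥34 — #1 is at least as good on every objective and strictly better on at least one, so #1 dominates #6.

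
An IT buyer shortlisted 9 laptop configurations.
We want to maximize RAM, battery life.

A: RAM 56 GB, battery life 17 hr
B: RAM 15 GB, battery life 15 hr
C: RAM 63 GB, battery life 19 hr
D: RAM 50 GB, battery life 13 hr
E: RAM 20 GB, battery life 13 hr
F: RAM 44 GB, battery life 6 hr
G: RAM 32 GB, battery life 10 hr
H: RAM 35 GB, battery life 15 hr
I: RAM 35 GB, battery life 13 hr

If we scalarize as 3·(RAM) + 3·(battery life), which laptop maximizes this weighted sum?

A: 3·56 + 3·17 = 219
B: 3·15 + 3·15 = 90
C: 3·63 + 3·19 = 246
D: 3·50 + 3·13 = 189
E: 3·20 + 3·13 = 99
F: 3·44 + 3·6 = 150
G: 3·32 + 3·10 = 126
H: 3·35 + 3·15 = 150
I: 3·35 + 3·13 = 144
Highest: C at 246.

C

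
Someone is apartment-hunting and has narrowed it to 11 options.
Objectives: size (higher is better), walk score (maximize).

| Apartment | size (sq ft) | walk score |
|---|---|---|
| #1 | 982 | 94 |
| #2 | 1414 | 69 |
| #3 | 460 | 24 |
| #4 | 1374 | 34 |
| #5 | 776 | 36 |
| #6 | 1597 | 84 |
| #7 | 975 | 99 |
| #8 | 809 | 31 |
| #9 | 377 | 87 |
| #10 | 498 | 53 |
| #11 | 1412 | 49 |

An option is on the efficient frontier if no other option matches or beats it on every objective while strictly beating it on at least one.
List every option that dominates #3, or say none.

#1: size 982≥460, walk score 94≥24 — dominates #3.
#2: size 1414≥460, walk score 69≥24 — dominates #3.
#4: size 1374≥460, walk score 34≥24 — dominates #3.
#5: size 776≥460, walk score 36≥24 — dominates #3.
#6: size 1597≥460, walk score 84≥24 — dominates #3.
#7: size 975≥460, walk score 99≥24 — dominates #3.
#8: size 809≥460, walk score 31≥24 — dominates #3.
#10: size 498≥460, walk score 53≥24 — dominates #3.
#11: size 1412≥460, walk score 49≥24 — dominates #3.
Others (#9) are each worse than #3 on at least one objective.

#1, #2, #4, #5, #6, #7, #8, #10, #11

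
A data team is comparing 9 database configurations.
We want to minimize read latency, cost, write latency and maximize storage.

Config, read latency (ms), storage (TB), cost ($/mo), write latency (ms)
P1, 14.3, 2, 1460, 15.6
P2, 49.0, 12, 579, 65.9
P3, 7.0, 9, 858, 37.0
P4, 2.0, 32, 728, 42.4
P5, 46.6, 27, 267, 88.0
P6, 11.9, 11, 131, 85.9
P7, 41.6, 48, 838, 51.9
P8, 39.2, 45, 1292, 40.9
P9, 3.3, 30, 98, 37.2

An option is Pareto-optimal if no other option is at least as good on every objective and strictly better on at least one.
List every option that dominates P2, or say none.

P9: read latency 3.3≤49.0, storage 30≥12, cost 98≤579, write latency 37.2≤65.9 — dominates P2.
Others (P1, P3, P4, P5, P6, P7, P8) are each worse than P2 on at least one objective.

P9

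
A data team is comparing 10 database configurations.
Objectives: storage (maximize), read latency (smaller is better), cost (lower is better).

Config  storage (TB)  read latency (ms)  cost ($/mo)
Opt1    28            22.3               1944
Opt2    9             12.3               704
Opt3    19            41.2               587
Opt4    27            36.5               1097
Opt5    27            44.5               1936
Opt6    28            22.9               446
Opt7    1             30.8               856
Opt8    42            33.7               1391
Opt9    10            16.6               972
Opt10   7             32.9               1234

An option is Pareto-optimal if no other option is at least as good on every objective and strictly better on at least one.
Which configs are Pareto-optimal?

Opt1: not dominated.
Opt2: not dominated (best read latency).
Opt3: dominated by Opt6 (storage 28≥19, read latency 22.9≤41.2, cost 446≤587).
Opt4: dominated by Opt6 (storage 28≥27, read latency 22.9≤36.5, cost 446≤1097).
Opt5: dominated by Opt4 (storage 27≥27, read latency 36.5≤44.5, cost 1097≤1936).
Opt6: not dominated (best cost).
Opt7: dominated by Opt2 (storage 9≥1, read latency 12.3≤30.8, cost 704≤856).
Opt8: not dominated (best storage).
Opt9: not dominated.
Opt10: dominated by Opt2 (storage 9≥7, read latency 12.3≤32.9, cost 704≤1234).

Opt1, Opt2, Opt6, Opt8, Opt9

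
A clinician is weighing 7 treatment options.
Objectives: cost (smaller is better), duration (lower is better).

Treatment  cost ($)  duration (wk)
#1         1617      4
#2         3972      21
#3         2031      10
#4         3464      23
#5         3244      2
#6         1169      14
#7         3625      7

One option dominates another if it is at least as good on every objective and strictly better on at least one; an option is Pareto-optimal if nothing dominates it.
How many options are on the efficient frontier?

#1: not dominated.
#2: dominated by #1 (cost 1617≤3972, duration 4≤21).
#3: dominated by #1 (cost 1617≤2031, duration 4≤10).
#4: dominated by #1 (cost 1617≤3464, duration 4≤23).
#5: not dominated (best duration).
#6: not dominated (best cost).
#7: dominated by #1 (cost 1617≤3625, duration 4≤7).
Pareto-optimal: #1, #5, #6 → 3.

3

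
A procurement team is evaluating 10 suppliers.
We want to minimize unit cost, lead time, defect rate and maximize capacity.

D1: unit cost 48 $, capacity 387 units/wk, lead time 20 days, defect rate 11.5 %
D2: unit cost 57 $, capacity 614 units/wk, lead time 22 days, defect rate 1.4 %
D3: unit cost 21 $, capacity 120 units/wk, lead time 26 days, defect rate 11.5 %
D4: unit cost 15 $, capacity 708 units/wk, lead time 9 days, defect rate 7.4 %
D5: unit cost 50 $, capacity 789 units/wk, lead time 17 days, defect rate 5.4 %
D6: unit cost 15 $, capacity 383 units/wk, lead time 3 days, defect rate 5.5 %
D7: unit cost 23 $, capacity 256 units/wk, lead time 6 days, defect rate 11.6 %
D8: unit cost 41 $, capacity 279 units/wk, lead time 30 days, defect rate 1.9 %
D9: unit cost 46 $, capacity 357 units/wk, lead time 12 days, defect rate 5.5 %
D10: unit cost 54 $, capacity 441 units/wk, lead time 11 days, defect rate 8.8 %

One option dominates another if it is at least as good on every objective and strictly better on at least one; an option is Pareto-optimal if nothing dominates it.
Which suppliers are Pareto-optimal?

D1: dominated by D4 (unit cost 15≤48, capacity 708≥387, lead time 9≤20, defect rate 7.4≤11.5).
D2: not dominated (best defect rate).
D3: dominated by D4 (unit cost 15≤21, capacity 708≥120, lead time 9≤26, defect rate 7.4≤11.5).
D4: not dominated.
D5: not dominated (best capacity).
D6: not dominated (best lead time).
D7: dominated by D6 (unit cost 15≤23, capacity 383≥256, lead time 3≤6, defect rate 5.5≤11.6).
D8: not dominated.
D9: dominated by D6 (unit cost 15≤46, capacity 383≥357, lead time 3≤12, defect rate 5.5≤5.5).
D10: dominated by D4 (unit cost 15≤54, capacity 708≥441, lead time 9≤11, defect rate 7.4≤8.8).

D2, D4, D5, D6, D8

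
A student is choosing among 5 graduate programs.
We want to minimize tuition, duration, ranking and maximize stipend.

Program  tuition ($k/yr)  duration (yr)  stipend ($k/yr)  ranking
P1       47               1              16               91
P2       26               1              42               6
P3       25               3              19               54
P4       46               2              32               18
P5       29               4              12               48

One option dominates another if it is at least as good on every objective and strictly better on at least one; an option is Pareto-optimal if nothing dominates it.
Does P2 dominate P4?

P2 vs P4: tuition 26≤46, duration 1≤2, stipend 42≥32, ranking 6≤18 — P2 is at least as good on every objective with at least one strict improvement.

Yes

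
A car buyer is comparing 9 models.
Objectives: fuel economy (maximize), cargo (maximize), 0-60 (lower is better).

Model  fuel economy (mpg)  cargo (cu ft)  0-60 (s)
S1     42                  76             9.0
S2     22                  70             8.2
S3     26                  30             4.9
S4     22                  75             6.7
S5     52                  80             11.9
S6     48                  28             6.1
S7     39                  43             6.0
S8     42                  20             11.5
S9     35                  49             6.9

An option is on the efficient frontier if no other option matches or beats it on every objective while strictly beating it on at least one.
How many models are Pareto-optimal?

7

S1: not dominated.
S2: dominated by S4 (fuel economy 22≥22, cargo 75≥70, 0-60 6.7≤8.2).
S3: not dominated (best 0-60).
S4: not dominated.
S5: not dominated (best fuel economy).
S6: not dominated.
S7: not dominated.
S8: dominated by S1 (fuel economy 42≥42, cargo 76≥20, 0-60 9.0≤11.5).
S9: not dominated.
Pareto-optimal: S1, S3, S4, S5, S6, S7, S9 → 7.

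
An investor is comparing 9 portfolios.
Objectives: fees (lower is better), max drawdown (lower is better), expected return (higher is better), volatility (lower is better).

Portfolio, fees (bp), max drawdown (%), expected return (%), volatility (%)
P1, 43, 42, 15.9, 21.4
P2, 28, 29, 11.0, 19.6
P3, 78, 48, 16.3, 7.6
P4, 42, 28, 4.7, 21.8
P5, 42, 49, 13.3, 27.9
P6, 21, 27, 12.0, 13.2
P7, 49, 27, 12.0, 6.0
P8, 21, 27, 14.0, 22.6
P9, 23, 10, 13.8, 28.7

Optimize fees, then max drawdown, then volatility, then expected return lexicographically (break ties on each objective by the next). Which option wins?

P6

First minimize fees: best is 21, kept {P6, P8}.
Then minimize max drawdown: best is 27, kept {P6, P8}.
Then minimize volatility: best is 13.2, kept {P6}.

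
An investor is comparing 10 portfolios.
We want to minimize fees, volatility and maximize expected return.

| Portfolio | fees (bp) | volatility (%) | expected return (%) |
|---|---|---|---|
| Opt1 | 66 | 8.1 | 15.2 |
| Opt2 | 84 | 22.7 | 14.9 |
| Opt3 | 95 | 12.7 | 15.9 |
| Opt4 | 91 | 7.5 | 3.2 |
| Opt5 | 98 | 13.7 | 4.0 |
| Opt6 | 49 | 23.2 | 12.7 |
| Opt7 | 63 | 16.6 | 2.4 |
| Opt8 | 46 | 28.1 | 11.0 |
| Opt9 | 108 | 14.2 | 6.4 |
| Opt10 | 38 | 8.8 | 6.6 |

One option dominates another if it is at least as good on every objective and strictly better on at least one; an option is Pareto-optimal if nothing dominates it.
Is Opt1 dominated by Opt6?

Opt6 vs Opt1: Opt6 is worse on volatility (23.2 vs 8.1), so it does not dominate Opt1.

No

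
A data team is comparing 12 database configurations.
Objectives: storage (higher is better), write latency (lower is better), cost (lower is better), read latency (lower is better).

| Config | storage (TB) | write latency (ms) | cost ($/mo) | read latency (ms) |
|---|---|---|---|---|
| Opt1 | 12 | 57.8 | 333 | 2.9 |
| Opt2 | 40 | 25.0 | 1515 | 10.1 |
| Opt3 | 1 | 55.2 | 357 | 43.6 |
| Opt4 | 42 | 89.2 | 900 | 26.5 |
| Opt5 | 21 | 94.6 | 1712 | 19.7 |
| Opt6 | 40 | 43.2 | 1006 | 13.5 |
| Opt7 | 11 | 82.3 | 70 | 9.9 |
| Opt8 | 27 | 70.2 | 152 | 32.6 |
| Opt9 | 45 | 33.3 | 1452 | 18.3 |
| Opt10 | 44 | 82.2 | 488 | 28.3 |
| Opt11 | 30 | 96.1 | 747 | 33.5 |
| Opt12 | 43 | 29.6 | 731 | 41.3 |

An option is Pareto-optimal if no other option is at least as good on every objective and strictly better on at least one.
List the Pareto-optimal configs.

Opt1, Opt2, Opt3, Opt4, Opt6, Opt7, Opt8, Opt9, Opt10, Opt12

Opt1: not dominated (best read latency).
Opt2: not dominated (best write latency).
Opt3: not dominated.
Opt4: not dominated.
Opt5: dominated by Opt2 (storage 40≥21, write latency 25.0≤94.6, cost 1515≤1712, read latency 10.1≤19.7).
Opt6: not dominated.
Opt7: not dominated (best cost).
Opt8: not dominated.
Opt9: not dominated (best storage).
Opt10: not dominated.
Opt11: dominated by Opt10 (storage 44≥30, write latency 82.2≤96.1, cost 488≤747, read latency 28.3≤33.5).
Opt12: not dominated.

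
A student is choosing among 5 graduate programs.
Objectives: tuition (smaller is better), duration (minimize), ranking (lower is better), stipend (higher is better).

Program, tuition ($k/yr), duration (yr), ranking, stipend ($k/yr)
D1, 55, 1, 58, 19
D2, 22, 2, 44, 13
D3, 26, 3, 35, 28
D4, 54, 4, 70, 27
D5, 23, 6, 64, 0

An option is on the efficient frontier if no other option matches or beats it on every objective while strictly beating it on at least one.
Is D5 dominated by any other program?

Yes

D2 vs D5: tuition 22≤23, duration 2≤6, ranking 44≤64, stipend 13≥0 — D2 is at least as good on every objective and strictly better on at least one, so D2 dominates D5.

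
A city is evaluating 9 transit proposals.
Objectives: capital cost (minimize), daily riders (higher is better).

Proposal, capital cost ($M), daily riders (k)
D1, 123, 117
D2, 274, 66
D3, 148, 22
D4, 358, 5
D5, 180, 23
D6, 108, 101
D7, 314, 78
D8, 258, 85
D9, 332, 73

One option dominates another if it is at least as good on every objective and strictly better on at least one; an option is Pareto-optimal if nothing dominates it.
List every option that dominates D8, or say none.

D1, D6

D1: capital cost 123≤258, daily riders 117≥85 — dominates D8.
D6: capital cost 108≤258, daily riders 101≥85 — dominates D8.
Others (D2, D3, D4, D5, D7, D9) are each worse than D8 on at least one objective.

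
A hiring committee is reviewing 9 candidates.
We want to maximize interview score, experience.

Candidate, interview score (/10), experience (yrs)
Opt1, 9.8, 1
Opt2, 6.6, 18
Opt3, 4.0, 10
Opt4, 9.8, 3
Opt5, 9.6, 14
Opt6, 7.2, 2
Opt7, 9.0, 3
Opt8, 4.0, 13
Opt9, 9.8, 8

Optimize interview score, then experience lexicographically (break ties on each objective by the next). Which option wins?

First maximize interview score: best is 9.8, kept {Opt1, Opt4, Opt9}.
Then maximize experience: best is 8, kept {Opt9}.

Opt9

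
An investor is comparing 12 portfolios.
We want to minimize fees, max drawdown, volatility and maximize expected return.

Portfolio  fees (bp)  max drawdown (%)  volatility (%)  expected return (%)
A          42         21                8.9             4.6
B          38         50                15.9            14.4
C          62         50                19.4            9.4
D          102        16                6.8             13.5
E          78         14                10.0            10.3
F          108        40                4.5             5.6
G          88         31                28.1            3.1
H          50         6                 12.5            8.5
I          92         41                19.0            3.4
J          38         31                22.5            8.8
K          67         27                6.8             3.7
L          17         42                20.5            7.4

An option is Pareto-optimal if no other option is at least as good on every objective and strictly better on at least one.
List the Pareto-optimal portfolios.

A: not dominated.
B: not dominated (best expected return).
C: dominated by B (fees 38≤62, max drawdown 50≤50, volatility 15.9≤19.4, expected return 14.4≥9.4).
D: not dominated.
E: not dominated.
F: not dominated (best volatility).
G: dominated by A (fees 42≤88, max drawdown 21≤31, volatility 8.9≤28.1, expected return 4.6≥3.1).
H: not dominated (best max drawdown).
I: dominated by A (fees 42≤92, max drawdown 21≤41, volatility 8.9≤19.0, expected return 4.6≥3.4).
J: not dominated.
K: not dominated.
L: not dominated (best fees).

A, B, D, E, F, H, J, K, L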